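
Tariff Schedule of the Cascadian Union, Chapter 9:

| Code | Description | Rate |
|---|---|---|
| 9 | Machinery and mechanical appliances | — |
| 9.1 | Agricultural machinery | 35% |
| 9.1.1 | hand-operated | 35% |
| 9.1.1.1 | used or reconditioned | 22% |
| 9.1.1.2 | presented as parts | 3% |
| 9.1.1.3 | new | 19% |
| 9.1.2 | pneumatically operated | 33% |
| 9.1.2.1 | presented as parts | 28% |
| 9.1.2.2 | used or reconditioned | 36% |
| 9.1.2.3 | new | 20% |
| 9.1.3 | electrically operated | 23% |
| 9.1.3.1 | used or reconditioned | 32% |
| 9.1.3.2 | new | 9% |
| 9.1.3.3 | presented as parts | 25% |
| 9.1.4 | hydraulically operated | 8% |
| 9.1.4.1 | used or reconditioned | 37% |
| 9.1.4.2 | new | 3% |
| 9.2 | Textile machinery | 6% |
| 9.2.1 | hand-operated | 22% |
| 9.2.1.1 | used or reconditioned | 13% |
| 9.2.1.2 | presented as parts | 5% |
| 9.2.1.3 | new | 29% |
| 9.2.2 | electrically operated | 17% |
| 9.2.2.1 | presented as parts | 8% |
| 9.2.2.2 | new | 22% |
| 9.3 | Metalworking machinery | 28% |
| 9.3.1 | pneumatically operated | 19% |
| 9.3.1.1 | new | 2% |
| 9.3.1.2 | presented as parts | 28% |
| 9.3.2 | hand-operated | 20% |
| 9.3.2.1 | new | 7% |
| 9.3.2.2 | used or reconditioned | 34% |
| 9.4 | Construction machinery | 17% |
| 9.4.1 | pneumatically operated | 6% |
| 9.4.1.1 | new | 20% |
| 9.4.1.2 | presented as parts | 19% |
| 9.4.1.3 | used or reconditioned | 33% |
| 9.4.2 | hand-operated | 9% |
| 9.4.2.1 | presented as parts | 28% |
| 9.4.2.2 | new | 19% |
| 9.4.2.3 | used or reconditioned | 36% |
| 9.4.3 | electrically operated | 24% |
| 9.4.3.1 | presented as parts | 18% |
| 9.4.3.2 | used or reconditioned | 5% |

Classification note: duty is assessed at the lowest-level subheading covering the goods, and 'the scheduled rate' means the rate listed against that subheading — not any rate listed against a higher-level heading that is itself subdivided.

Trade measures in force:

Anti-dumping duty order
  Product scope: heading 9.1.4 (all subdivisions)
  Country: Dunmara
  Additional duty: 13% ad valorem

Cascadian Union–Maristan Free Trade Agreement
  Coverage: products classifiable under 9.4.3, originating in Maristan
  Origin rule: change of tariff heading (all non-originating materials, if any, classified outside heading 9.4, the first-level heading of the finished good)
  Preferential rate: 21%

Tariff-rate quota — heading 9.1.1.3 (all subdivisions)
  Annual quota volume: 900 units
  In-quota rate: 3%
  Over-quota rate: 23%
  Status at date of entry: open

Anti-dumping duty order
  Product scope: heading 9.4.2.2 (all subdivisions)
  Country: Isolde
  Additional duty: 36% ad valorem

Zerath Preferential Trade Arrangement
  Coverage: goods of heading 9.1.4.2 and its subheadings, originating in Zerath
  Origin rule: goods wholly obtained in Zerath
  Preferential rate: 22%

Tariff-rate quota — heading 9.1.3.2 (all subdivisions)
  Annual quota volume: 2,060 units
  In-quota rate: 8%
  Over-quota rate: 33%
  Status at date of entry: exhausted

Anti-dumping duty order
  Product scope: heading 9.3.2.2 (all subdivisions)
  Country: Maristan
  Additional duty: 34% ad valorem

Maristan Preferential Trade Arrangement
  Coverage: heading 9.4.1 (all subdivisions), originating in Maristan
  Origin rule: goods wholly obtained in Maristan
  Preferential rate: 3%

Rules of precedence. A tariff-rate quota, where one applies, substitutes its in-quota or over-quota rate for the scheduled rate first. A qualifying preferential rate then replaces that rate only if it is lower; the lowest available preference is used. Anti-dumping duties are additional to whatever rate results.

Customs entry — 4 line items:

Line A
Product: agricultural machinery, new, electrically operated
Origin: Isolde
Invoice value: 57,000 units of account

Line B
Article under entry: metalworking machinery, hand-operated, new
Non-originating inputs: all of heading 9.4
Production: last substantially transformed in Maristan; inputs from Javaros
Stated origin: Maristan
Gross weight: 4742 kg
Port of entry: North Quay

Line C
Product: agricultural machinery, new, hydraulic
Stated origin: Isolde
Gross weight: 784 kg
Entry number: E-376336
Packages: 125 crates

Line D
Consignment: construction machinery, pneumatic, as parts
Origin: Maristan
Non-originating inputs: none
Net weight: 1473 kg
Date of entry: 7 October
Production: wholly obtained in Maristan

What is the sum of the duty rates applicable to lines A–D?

46%

Line A: agricultural → 9.1; electrically operated → 9.1.3; new → 9.1.3.2. Scheduled 9%. quota on 9.1.3.2 exhausted → over-quota 33%. → 33%.
Line B: metalworking → 9.3; hand-operated → 9.3.2; new → 9.3.2.1. Scheduled 7%. Maristan agreement on 9.4.3: 9.3.2.1 not covered; Maristan agreement on 9.4.1: 9.3.2.1 not covered. → 7%.
Line C: agricultural → 9.1; hydraulic → 9.1.4; new → 9.1.4.2. Scheduled 3%. No special measure applies. → 3%.
Line D: construction → 9.4; pneumatic → 9.4.1; as parts → 9.4.1.2. Scheduled 19%. Maristan agreement on 9.4.3: 9.4.1.2 not covered; Maristan agreement on 9.4.1: wholly obtained → 3% available; preferential 3%. → 3%.
Sum: 33% + 7% + 3% + 3% = 46%.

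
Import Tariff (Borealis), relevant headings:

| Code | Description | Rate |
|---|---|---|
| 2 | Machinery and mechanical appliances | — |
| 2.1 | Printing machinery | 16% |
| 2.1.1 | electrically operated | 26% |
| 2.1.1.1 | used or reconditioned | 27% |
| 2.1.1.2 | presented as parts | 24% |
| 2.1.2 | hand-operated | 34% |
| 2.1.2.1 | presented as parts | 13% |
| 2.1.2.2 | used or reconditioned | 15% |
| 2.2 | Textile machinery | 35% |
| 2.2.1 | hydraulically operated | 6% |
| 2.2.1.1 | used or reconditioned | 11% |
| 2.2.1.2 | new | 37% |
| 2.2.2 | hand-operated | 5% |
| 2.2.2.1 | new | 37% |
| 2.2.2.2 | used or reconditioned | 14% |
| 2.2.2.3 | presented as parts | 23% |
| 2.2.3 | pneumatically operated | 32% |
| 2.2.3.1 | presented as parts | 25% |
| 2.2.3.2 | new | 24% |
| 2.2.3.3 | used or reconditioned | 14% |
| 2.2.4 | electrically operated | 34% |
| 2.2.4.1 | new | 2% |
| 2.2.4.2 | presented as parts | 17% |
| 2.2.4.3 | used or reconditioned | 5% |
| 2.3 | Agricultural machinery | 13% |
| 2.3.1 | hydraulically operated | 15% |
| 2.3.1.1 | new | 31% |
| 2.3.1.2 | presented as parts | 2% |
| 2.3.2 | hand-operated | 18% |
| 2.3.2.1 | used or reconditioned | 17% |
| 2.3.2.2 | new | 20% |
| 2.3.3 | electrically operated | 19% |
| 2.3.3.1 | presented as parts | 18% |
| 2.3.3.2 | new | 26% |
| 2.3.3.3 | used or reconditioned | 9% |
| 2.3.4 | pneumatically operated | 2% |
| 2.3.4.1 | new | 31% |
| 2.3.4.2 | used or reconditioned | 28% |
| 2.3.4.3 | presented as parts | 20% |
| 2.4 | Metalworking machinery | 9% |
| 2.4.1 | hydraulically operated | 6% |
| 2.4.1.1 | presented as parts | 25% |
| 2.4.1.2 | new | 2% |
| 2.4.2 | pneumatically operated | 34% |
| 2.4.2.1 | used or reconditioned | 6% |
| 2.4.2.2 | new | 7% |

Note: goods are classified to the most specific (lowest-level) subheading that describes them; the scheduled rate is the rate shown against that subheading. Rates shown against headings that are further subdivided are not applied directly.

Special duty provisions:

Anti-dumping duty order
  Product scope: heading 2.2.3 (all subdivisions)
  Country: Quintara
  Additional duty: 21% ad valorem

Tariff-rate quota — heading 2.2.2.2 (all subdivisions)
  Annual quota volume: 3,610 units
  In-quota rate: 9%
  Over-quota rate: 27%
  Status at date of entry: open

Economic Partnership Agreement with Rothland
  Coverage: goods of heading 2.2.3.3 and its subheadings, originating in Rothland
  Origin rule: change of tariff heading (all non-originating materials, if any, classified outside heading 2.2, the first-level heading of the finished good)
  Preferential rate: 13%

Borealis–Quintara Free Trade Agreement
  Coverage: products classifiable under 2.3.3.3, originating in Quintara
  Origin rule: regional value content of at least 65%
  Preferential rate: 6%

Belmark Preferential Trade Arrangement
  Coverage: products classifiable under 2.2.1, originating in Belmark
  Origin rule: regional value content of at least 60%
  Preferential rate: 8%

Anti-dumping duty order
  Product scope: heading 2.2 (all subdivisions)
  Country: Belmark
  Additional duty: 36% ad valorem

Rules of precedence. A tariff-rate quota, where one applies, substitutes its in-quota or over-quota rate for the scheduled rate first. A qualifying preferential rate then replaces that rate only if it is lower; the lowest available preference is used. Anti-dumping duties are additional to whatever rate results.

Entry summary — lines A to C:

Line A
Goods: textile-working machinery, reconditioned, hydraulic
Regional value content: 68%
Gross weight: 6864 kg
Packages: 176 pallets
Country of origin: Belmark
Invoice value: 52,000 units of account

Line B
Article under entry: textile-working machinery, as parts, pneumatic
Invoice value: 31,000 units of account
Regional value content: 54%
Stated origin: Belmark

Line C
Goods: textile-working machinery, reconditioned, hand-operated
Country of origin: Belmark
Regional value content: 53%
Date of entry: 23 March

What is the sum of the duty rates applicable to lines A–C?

150%

Line A: textile-working → 2.2; hydraulic → 2.2.1; reconditioned → 2.2.1.1. Scheduled 11%. Belmark agreement on 2.2.1: RVC ≥ 60% → 8% available; preferential 8%; anti-dumping (Belmark, 2.2): +36%; total 8% + 36% = 44%. → 44%.
Line B: textile-working → 2.2; pneumatic → 2.2.3; as parts → 2.2.3.1. Scheduled 25%. Belmark agreement on 2.2.1: 2.2.3.1 not covered; anti-dumping (Belmark, 2.2): +36%; total 25% + 36% = 61%. → 61%.
Line C: textile-working → 2.2; hand-operated → 2.2.2; reconditioned → 2.2.2.2. Scheduled 14%. quota on 2.2.2.2 open → in-quota 9%; Belmark agreement on 2.2.1: 2.2.2.2 not covered; anti-dumping (Belmark, 2.2): +36%; total 9% + 36% = 45%. → 45%.
Sum: 44% + 61% + 45% = 150%.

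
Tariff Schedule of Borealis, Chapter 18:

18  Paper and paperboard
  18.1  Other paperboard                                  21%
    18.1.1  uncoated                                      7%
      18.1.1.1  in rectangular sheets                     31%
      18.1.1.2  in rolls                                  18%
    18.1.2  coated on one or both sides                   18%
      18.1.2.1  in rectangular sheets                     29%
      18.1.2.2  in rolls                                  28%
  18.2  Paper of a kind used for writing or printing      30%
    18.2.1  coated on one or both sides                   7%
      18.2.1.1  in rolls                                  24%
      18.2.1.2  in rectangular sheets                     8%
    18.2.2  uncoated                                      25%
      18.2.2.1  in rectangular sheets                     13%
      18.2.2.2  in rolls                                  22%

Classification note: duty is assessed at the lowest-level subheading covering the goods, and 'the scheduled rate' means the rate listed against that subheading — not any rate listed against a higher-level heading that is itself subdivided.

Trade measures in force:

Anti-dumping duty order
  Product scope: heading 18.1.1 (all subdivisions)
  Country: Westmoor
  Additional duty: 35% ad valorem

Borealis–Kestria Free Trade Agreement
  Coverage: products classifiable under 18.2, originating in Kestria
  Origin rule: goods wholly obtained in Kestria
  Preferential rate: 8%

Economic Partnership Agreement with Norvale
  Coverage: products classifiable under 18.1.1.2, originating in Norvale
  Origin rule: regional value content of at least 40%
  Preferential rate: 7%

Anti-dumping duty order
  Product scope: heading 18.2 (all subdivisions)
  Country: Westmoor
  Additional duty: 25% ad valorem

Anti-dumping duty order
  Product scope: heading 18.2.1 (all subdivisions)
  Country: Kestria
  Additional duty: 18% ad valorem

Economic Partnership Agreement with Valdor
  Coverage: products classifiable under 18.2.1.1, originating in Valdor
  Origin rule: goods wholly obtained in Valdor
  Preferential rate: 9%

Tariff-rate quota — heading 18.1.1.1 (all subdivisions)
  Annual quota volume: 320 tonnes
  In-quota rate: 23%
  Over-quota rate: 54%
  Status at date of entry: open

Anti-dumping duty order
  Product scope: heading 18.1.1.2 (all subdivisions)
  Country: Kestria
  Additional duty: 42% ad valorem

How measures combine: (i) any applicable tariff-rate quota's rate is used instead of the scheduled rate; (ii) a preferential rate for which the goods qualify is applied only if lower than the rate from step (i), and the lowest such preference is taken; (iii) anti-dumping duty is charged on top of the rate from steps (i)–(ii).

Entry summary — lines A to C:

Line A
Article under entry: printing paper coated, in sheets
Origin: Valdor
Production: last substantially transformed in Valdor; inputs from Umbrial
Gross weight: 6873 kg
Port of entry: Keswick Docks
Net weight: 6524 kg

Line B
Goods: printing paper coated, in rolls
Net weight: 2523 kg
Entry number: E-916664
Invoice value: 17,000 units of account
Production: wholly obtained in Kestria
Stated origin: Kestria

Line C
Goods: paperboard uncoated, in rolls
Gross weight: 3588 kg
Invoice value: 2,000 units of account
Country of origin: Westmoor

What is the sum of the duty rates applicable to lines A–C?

Line A: printing paper → 18.2; coated → 18.2.1; in sheets → 18.2.1.2. Scheduled 8%. Valdor agreement on 18.2.1.1: 18.2.1.2 not covered. → 8%.
Line B: printing paper → 18.2; coated → 18.2.1; in rolls → 18.2.1.1. Scheduled 24%. Kestria agreement on 18.2: wholly obtained → 8% available; preferential 8%; anti-dumping (Kestria, 18.2.1): +18%; total 8% + 18% = 26%. → 26%.
Line C: paperboard → 18.1; uncoated → 18.1.1; in rolls → 18.1.1.2. Scheduled 18%. anti-dumping (Westmoor, 18.1.1): +35%; total 18% + 35% = 53%. → 53%.
Sum: 8% + 26% + 53% = 87%.

87%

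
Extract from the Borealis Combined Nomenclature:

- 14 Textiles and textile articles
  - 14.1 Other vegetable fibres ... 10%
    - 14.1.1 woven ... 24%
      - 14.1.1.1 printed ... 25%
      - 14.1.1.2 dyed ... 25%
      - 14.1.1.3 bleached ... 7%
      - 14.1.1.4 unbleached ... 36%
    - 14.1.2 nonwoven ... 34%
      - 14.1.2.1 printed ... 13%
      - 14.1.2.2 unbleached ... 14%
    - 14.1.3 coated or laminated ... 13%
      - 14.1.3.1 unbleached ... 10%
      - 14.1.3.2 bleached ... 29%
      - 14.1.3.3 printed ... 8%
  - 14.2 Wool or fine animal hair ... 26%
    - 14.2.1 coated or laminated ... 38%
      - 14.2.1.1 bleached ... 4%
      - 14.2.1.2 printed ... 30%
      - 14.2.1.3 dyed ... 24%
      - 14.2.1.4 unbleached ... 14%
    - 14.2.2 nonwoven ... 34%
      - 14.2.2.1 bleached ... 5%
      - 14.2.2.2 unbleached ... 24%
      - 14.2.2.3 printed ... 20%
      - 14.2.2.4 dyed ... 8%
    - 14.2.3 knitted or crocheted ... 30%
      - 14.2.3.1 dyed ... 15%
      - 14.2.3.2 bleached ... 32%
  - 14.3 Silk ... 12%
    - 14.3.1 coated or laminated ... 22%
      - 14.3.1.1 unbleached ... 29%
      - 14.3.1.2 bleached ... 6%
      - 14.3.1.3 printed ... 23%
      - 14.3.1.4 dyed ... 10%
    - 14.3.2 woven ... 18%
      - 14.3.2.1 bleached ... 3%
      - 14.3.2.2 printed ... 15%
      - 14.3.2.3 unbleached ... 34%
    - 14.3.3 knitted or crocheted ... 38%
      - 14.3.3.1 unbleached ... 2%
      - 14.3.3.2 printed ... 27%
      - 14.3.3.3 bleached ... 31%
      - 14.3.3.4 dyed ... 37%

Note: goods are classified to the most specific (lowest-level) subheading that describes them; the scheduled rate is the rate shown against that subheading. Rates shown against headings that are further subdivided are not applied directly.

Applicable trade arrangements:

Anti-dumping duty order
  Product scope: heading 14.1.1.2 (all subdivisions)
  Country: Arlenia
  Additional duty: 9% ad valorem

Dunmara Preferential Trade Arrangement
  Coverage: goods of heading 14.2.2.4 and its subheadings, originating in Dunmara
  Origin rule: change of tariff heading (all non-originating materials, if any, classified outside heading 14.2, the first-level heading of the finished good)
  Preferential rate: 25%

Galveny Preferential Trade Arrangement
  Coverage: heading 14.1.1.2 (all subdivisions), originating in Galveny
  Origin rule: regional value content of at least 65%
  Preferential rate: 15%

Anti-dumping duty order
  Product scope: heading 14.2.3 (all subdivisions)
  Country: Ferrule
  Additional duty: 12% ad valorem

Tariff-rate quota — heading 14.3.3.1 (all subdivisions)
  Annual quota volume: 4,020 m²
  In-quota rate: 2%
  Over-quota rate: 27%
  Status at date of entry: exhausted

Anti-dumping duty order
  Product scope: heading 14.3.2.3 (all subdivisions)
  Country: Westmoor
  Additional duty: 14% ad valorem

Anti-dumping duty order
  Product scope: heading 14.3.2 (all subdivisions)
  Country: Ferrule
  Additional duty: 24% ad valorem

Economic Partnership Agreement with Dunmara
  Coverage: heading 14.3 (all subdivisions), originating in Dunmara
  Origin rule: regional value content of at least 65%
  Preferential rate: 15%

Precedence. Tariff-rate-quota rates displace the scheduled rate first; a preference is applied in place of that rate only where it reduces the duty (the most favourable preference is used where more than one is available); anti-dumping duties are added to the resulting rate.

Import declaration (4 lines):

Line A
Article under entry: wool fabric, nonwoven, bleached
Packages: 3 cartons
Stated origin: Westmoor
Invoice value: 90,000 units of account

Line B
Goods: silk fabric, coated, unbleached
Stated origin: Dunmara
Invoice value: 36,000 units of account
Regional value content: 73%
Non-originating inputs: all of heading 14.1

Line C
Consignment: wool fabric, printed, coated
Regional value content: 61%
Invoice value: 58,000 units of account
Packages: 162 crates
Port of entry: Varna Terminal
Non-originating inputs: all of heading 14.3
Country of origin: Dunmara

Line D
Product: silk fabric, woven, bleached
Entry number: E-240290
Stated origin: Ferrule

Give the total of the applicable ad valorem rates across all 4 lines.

Line A: wool → 14.2; nonwoven → 14.2.2; bleached → 14.2.2.1. Scheduled 5%. No special measure applies. → 5%.
Line B: silk → 14.3; coated → 14.3.1; unbleached → 14.3.1.1. Scheduled 29%. Dunmara agreement on 14.2.2.4: 14.3.1.1 not covered; Dunmara agreement on 14.3: RVC ≥ 65% → 15% available; preferential 15%. → 15%.
Line C: wool → 14.2; coated → 14.2.1; printed → 14.2.1.2. Scheduled 30%. Dunmara agreement on 14.2.2.4: 14.2.1.2 not covered; Dunmara agreement on 14.3: 14.2.1.2 not covered. → 30%.
Line D: silk → 14.3; woven → 14.3.2; bleached → 14.3.2.1. Scheduled 3%. anti-dumping (Ferrule, 14.3.2): +24%; total 3% + 24% = 27%. → 27%.
Sum: 5% + 15% + 30% + 27% = 77%.

77%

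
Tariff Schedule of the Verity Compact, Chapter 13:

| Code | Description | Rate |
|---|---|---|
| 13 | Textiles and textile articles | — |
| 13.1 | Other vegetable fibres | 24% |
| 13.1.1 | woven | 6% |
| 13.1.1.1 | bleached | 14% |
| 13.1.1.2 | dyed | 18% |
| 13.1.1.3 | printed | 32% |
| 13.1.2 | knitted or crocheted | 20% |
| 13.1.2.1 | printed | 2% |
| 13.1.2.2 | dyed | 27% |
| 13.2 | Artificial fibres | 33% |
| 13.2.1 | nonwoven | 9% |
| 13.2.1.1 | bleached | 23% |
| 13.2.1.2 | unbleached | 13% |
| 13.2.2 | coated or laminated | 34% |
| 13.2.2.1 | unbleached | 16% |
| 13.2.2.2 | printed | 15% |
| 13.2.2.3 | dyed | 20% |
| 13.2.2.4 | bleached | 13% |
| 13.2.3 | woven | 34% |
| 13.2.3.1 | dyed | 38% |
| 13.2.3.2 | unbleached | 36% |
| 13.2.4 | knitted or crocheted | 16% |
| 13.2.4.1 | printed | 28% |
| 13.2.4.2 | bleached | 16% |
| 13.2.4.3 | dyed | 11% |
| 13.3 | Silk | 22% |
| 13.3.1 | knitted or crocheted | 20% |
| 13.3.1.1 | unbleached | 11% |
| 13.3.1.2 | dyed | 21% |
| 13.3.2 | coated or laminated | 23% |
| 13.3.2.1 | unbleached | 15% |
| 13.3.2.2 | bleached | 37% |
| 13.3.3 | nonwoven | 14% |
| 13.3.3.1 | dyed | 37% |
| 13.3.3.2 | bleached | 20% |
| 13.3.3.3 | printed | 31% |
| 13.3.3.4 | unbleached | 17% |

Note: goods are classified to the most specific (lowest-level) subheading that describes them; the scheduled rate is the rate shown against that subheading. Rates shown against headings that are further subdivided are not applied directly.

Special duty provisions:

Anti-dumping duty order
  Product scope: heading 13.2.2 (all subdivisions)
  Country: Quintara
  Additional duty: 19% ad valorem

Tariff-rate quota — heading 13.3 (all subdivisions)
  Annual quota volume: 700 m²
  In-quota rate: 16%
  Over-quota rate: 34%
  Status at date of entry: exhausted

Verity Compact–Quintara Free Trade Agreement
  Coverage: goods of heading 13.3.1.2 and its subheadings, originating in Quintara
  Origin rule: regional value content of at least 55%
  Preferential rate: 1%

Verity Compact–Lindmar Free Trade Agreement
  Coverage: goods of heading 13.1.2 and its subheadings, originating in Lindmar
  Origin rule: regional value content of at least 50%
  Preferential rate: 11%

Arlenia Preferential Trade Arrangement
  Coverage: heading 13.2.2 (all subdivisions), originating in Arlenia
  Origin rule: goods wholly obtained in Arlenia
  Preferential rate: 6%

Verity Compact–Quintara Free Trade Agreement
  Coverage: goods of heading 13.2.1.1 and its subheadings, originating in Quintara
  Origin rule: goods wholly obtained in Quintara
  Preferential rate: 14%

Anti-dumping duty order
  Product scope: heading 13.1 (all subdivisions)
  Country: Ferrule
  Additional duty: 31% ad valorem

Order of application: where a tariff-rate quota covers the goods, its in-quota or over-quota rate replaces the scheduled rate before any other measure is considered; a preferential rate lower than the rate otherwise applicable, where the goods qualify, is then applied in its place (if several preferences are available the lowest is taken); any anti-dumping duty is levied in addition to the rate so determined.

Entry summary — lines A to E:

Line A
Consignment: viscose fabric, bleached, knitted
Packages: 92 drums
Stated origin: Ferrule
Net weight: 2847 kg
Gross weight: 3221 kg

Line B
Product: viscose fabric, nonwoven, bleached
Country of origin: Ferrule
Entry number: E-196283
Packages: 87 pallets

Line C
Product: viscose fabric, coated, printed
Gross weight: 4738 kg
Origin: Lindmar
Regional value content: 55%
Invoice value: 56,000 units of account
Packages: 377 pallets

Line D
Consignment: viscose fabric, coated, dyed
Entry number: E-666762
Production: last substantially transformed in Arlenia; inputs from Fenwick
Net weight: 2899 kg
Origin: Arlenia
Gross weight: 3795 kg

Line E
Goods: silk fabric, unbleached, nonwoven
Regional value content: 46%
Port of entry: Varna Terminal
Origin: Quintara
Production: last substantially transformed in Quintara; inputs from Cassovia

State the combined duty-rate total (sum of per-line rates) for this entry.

108%

Line A: viscose → 13.2; knitted → 13.2.4; bleached → 13.2.4.2. Scheduled 16%. No special measure applies. → 16%.
Line B: viscose → 13.2; nonwoven → 13.2.1; bleached → 13.2.1.1. Scheduled 23%. No special measure applies. → 23%.
Line C: viscose → 13.2; coated → 13.2.2; printed → 13.2.2.2. Scheduled 15%. Lindmar agreement on 13.1.2: 13.2.2.2 not covered. → 15%.
Line D: viscose → 13.2; coated → 13.2.2; dyed → 13.2.2.3. Scheduled 20%. Arlenia agreement on 13.2.2: not wholly obtained. → 20%.
Line E: silk → 13.3; nonwoven → 13.3.3; unbleached → 13.3.3.4. Scheduled 17%. quota on 13.3 exhausted → over-quota 34%; Quintara agreement on 13.3.1.2: 13.3.3.4 not covered; Quintara agreement on 13.2.1.1: 13.3.3.4 not covered. → 34%.
Sum: 16% + 23% + 15% + 20% + 34% = 108%.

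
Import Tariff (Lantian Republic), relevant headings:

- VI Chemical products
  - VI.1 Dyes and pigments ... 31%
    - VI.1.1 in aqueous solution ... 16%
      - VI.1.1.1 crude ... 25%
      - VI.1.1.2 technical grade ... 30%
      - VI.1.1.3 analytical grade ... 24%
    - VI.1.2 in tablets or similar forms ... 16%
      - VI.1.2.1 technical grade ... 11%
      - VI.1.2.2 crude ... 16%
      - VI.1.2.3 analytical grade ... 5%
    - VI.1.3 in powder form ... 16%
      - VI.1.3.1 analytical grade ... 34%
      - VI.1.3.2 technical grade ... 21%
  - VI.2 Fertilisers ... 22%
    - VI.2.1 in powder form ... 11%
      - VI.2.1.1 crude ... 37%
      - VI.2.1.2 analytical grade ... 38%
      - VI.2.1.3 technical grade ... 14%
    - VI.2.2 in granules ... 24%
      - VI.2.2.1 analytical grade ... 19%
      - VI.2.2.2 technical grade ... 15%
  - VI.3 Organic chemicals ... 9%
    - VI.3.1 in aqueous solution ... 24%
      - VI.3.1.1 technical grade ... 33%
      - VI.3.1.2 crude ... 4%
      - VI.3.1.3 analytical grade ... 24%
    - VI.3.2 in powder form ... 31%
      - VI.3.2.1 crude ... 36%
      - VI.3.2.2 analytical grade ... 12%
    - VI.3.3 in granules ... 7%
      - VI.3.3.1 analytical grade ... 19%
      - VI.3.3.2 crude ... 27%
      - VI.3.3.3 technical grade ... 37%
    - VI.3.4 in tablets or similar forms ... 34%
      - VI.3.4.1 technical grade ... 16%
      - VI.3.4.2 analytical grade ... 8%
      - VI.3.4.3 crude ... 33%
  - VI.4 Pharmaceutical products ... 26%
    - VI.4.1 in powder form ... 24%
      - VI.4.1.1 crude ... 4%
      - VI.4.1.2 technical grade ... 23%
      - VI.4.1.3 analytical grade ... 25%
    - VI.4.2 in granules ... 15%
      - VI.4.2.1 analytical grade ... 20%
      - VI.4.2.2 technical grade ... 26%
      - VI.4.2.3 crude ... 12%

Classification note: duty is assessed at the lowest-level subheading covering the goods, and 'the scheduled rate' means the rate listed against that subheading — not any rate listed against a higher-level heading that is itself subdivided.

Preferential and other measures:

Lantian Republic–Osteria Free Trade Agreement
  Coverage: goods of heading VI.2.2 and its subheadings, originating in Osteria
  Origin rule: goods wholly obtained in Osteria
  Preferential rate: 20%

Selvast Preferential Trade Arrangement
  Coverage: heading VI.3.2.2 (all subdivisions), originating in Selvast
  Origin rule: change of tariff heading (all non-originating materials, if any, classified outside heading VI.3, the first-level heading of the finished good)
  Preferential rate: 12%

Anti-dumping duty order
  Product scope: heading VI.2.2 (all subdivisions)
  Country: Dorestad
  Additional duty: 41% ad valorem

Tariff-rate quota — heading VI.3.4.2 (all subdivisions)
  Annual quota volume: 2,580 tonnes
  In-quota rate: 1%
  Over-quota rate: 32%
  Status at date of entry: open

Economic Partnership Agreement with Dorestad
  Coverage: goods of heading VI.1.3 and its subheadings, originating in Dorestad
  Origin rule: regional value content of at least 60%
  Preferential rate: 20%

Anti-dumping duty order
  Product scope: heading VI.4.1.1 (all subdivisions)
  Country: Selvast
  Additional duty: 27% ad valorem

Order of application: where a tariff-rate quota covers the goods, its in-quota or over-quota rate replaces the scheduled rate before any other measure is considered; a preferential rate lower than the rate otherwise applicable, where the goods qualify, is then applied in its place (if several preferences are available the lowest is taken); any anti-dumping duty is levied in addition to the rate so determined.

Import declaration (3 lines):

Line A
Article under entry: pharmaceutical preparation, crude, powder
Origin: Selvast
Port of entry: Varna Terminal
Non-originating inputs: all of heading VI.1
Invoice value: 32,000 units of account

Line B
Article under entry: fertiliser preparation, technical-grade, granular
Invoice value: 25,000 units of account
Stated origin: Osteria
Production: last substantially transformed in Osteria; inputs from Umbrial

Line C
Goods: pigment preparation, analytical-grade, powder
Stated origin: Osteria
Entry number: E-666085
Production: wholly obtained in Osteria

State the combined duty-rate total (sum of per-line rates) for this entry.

80%

Line A: pharmaceutical → VI.4; powder → VI.4.1; crude → VI.4.1.1. Scheduled 4%. Selvast agreement on VI.3.2.2: VI.4.1.1 not covered; anti-dumping (Selvast, VI.4.1.1): +27%; total 4% + 27% = 31%. → 31%.
Line B: fertiliser → VI.2; granular → VI.2.2; technical-grade → VI.2.2.2. Scheduled 15%. Osteria agreement on VI.2.2: not wholly obtained. → 15%.
Line C: pigment → VI.1; powder → VI.1.3; analytical-grade → VI.1.3.1. Scheduled 34%. Osteria agreement on VI.2.2: VI.1.3.1 not covered. → 34%.
Sum: 31% + 15% + 34% = 80%.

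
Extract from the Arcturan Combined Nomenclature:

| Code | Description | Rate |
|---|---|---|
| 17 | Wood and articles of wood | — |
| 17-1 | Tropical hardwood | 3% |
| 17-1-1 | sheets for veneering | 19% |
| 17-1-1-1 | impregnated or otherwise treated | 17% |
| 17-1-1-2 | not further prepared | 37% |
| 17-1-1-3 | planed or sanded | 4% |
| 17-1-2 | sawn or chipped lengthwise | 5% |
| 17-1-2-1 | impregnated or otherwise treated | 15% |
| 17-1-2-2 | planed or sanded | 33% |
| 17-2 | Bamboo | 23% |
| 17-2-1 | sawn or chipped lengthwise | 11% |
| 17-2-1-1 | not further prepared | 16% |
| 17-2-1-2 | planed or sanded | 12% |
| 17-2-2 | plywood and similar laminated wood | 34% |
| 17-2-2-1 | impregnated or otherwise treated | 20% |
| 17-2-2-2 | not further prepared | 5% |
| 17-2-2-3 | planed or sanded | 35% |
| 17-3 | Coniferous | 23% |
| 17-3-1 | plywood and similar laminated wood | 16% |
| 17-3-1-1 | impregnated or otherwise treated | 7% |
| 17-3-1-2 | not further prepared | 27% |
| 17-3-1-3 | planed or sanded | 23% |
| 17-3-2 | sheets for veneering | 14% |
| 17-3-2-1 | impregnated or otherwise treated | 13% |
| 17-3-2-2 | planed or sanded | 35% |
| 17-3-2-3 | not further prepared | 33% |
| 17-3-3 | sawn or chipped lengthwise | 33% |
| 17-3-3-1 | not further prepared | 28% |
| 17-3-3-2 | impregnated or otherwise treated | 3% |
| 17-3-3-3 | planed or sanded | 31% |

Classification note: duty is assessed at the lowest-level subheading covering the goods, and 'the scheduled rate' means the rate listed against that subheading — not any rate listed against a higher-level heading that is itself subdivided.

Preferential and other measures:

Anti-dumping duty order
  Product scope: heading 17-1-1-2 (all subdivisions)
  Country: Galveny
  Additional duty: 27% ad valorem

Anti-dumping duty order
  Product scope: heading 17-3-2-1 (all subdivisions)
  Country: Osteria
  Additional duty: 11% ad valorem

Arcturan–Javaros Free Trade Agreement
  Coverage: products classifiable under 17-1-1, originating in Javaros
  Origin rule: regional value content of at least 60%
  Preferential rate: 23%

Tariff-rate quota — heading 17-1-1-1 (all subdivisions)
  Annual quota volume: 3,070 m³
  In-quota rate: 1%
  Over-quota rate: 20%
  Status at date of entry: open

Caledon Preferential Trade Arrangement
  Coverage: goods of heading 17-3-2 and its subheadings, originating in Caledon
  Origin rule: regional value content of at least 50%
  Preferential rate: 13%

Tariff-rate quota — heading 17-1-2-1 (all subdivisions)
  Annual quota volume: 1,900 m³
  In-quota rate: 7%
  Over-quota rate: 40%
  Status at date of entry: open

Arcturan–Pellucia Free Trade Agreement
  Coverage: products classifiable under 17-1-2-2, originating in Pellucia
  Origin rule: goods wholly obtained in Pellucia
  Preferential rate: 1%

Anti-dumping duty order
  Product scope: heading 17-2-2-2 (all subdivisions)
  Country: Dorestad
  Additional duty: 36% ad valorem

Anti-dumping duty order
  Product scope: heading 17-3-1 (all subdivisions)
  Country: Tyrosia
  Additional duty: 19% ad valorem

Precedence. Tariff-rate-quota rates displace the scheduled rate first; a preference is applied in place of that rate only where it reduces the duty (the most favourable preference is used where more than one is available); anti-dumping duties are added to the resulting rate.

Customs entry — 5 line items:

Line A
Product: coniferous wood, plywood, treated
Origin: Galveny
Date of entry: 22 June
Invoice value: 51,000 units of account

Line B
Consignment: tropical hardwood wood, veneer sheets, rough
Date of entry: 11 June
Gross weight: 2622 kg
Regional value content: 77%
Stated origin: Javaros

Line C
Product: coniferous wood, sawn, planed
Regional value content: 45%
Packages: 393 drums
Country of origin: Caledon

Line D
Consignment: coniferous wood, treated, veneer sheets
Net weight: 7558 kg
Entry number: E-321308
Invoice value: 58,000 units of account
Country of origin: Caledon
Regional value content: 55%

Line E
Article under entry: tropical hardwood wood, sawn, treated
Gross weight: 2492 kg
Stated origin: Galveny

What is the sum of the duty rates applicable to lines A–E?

Line A: coniferous → 17-3; plywood → 17-3-1; treated → 17-3-1-1. Scheduled 7%. No special measure applies. → 7%.
Line B: tropical hardwood → 17-1; veneer sheets → 17-1-1; rough → 17-1-1-2. Scheduled 37%. Javaros agreement on 17-1-1: RVC ≥ 60% → 23% available; preferential 23%. → 23%.
Line C: coniferous → 17-3; sawn → 17-3-3; planed → 17-3-3-3. Scheduled 31%. Caledon agreement on 17-3-2: 17-3-3-3 not covered. → 31%.
Line D: coniferous → 17-3; veneer sheets → 17-3-2; treated → 17-3-2-1. Scheduled 13%. Caledon agreement on 17-3-2: RVC ≥ 50% → 13% available; preference 13% not lower than 13% → no reduction. → 13%.
Line E: tropical hardwood → 17-1; sawn → 17-1-2; treated → 17-1-2-1. Scheduled 15%. quota on 17-1-2-1 open → in-quota 7%. → 7%.
Sum: 7% + 23% + 31% + 13% + 7% = 81%.

81%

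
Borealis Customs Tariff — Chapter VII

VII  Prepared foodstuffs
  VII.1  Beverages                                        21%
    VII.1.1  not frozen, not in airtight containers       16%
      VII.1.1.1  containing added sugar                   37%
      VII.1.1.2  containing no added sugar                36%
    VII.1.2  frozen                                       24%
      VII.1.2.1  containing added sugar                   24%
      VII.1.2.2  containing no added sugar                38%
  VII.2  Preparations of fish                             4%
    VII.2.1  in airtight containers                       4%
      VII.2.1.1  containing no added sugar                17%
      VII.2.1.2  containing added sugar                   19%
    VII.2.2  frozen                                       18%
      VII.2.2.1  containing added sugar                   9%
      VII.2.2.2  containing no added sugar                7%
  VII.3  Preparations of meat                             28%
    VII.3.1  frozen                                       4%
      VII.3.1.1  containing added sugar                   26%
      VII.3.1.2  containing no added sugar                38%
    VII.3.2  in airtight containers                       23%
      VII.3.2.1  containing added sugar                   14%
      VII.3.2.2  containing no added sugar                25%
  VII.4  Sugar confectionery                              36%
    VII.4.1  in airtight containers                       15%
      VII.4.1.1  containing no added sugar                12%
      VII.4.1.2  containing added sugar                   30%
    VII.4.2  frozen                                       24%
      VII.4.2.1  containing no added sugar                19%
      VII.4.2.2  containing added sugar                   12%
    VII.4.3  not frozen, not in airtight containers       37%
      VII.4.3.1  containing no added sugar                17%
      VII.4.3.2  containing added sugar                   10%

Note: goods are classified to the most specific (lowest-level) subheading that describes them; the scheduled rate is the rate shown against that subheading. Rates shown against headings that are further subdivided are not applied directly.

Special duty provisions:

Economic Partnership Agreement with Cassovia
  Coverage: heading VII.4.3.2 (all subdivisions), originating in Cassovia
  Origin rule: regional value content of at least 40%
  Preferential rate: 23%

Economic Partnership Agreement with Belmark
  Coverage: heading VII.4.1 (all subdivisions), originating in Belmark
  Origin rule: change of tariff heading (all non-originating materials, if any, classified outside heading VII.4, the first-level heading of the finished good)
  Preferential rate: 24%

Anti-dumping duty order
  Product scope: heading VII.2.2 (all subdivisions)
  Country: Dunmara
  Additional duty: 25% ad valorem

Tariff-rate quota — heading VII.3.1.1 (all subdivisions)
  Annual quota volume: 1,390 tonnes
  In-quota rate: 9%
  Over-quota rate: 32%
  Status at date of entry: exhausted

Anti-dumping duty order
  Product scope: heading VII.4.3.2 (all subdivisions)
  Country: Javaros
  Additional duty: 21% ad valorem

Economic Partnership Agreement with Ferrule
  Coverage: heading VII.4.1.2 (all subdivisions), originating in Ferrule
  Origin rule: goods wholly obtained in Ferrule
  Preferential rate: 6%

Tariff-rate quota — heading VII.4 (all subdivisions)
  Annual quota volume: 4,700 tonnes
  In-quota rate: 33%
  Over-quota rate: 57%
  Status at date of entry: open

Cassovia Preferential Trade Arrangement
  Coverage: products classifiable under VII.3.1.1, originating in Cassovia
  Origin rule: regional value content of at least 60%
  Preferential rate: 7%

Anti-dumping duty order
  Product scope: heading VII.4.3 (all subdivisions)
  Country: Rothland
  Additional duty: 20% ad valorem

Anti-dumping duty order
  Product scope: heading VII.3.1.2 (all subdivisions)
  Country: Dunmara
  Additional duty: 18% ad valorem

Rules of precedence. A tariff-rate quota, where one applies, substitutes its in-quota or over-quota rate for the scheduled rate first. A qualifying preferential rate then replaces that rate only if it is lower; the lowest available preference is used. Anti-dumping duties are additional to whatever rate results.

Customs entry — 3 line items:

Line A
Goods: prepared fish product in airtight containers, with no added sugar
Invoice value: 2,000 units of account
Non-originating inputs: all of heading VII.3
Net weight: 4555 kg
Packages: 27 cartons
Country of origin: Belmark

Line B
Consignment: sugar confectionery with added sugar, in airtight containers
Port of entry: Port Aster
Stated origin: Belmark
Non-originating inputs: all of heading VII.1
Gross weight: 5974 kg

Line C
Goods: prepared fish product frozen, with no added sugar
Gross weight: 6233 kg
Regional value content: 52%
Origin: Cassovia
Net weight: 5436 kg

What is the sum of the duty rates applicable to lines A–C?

48%

Line A: prepared fish product → VII.2; in airtight containers → VII.2.1; with no added sugar → VII.2.1.1. Scheduled 17%. Belmark agreement on VII.4.1: VII.2.1.1 not covered. → 17%.
Line B: sugar confectionery → VII.4; in airtight containers → VII.4.1; with added sugar → VII.4.1.2. Scheduled 30%. quota on VII.4 open → in-quota 33%; Belmark agreement on VII.4.1: CTH met → 24% available; preferential 24%. → 24%.
Line C: prepared fish product → VII.2; frozen → VII.2.2; with no added sugar → VII.2.2.2. Scheduled 7%. Cassovia agreement on VII.4.3.2: VII.2.2.2 not covered; Cassovia agreement on VII.3.1.1: VII.2.2.2 not covered. → 7%.
Sum: 17% + 24% + 7% = 48%.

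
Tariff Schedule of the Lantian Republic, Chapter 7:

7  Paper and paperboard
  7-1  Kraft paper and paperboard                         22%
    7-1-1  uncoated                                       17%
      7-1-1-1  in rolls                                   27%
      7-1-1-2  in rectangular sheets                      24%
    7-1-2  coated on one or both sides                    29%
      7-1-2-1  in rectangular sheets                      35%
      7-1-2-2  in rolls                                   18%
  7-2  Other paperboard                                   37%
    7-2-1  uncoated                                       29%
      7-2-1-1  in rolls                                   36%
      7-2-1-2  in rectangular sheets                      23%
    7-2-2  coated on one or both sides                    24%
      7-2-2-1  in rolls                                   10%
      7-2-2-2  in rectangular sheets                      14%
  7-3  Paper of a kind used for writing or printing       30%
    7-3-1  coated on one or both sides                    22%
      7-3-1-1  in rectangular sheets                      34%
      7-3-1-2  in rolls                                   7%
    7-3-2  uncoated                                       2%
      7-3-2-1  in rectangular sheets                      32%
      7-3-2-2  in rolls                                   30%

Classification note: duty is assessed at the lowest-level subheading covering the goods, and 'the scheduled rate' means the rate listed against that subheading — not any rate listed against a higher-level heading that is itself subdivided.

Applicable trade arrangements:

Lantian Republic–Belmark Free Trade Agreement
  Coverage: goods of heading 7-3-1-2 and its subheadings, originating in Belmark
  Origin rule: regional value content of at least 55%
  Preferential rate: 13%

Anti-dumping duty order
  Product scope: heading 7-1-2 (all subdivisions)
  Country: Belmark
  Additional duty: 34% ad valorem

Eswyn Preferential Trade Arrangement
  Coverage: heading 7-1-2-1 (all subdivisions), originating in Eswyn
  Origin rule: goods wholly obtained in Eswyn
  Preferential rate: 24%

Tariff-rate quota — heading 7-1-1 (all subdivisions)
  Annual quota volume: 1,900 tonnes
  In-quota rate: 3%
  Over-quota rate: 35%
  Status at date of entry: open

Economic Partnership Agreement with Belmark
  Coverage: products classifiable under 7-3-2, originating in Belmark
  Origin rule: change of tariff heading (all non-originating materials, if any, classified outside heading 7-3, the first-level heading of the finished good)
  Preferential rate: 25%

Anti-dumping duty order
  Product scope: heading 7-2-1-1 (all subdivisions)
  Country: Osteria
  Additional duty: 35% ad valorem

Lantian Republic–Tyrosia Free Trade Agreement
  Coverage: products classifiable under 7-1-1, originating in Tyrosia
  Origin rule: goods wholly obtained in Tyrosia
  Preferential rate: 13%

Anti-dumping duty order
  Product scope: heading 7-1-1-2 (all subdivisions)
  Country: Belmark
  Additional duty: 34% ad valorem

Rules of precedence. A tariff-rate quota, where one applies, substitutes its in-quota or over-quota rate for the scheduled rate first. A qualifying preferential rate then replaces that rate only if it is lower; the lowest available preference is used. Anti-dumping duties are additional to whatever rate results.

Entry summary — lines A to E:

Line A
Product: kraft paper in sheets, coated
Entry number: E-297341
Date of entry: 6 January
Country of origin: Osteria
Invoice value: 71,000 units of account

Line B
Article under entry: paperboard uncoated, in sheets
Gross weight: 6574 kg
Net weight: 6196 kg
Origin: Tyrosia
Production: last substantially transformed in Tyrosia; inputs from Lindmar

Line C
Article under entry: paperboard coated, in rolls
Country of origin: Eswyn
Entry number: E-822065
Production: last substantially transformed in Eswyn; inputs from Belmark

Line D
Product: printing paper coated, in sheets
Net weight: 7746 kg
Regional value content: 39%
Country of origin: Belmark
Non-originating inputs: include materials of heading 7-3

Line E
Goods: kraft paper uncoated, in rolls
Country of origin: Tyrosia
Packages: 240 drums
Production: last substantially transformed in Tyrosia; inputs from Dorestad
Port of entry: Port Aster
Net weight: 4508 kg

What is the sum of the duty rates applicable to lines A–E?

Line A: kraft paper → 7-1; coated → 7-1-2; in sheets → 7-1-2-1. Scheduled 35%. No special measure applies. → 35%.
Line B: paperboard → 7-2; uncoated → 7-2-1; in sheets → 7-2-1-2. Scheduled 23%. Tyrosia agreement on 7-1-1: 7-2-1-2 not covered. → 23%.
Line C: paperboard → 7-2; coated → 7-2-2; in rolls → 7-2-2-1. Scheduled 10%. Eswyn agreement on 7-1-2-1: 7-2-2-1 not covered. → 10%.
Line D: printing paper → 7-3; coated → 7-3-1; in sheets → 7-3-1-1. Scheduled 34%. Belmark agreement on 7-3-1-2: 7-3-1-1 not covered; Belmark agreement on 7-3-2: 7-3-1-1 not covered. → 34%.
Line E: kraft paper → 7-1; uncoated → 7-1-1; in rolls → 7-1-1-1. Scheduled 27%. quota on 7-1-1 open → in-quota 3%; Tyrosia agreement on 7-1-1: not wholly obtained. → 3%.
Sum: 35% + 23% + 10% + 34% + 3% = 105%.

105%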